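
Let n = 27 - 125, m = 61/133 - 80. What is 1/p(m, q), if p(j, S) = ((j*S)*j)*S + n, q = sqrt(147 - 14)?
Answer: 133/111902207 ≈ 1.1885e-6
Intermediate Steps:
m = -10579/133 (m = 61*(1/133) - 80 = 61/133 - 80 = -10579/133 ≈ -79.541)
q = sqrt(133) ≈ 11.533
n = -98
p(j, S) = -98 + S**2*j**2 (p(j, S) = ((j*S)*j)*S - 98 = ((S*j)*j)*S - 98 = (S*j**2)*S - 98 = S**2*j**2 - 98 = -98 + S**2*j**2)
1/p(m, q) = 1/(-98 + (sqrt(133))**2*(-10579/133)**2) = 1/(-98 + 133*(111915241/17689)) = 1/(-98 + 111915241/133) = 1/(111902207/133) = 133/111902207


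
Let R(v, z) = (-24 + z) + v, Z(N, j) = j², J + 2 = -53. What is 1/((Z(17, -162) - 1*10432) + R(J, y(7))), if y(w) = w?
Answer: 1/15740 ≈ 6.3532e-5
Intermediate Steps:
J = -55 (J = -2 - 53 = -55)
R(v, z) = -24 + v + z
1/((Z(17, -162) - 1*10432) + R(J, y(7))) = 1/(((-162)² - 1*10432) + (-24 - 55 + 7)) = 1/((26244 - 10432) - 72) = 1/(15812 - 72) = 1/15740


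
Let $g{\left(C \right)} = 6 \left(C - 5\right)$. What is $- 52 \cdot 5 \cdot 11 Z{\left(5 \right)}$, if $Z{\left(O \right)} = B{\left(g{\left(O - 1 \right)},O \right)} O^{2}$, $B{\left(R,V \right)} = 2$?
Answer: $-143000$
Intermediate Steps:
$g{\left(C \right)} = -30 + 6 C$ ($g{\left(C \right)} = 6 \left(-5 + C\right) = -30 + 6 C$)
$Z{\left(O \right)} = 2 O^{2}$
$- 52 \cdot 5 \cdot 11 Z{\left(5 \right)} = - 52 \cdot 5 \cdot 11 \cdot 2 \cdot 5^{2} = - 52 \cdot 55 \cdot 2 \cdot 25 = - 52 \cdot 55 \cdot 50 = \left(-52\right) 2750 = -143000$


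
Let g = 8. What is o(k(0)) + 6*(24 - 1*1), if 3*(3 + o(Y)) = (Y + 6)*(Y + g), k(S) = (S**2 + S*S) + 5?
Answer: 548/3 ≈ 182.67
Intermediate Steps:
k(S) = 5 + 2*S**2 (k(S) = (S**2 + S**2) + 5 = 2*S**2 + 5 = 5 + 2*S**2)
o(Y) = -3 + (6 + Y)*(8 + Y)/3 (o(Y) = -3 + ((Y + 6)*(Y + 8))/3 = -3 + ((6 + Y)*(8 + Y))/3 = -3 + (6 + Y)*(8 + Y)/3)
o(k(0)) + 6*(24 - 1*1) = (13 + (5 + 2*0**2)**2/3 + 14*(5 + 2*0**2)/3) + 6*(24 - 1*1) = (13 + (5 + 2*0)**2/3 + 14*(5 + 2*0)/3) + 6*(24 - 1) = (13 + (5 + 0)**2/3 + 14*(5 + 0)/3) + 6*23 = (13 + (1/3)*5**2 + (14/3)*5) + 138 = (13 + (1/3)*25 + 70/3) + 138 = (13 + 25/3 + 70/3) + 138 = 134/3 + 138 = 548/3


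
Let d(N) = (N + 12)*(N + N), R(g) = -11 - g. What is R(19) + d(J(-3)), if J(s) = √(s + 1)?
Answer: -34 + 24*I*√2 ≈ -34.0 + 33.941*I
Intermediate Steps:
J(s) = √(1 + s)
d(N) = 2*N*(12 + N) (d(N) = (12 + N)*(2*N) = 2*N*(12 + N))
R(19) + d(J(-3)) = (-11 - 1*19) + 2*√(1 - 3)*(12 + √(1 - 3)) = (-11 - 19) + 2*√(-2)*(12 + √(-2)) = -30 + 2*(I*√2)*(12 + I*√2) = -30 + 2*I*√2*(12 + I*√2)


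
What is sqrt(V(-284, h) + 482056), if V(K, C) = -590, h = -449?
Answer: sqrt(481466) ≈ 693.88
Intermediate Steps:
sqrt(V(-284, h) + 482056) = sqrt(-590 + 482056) = sqrt(481466)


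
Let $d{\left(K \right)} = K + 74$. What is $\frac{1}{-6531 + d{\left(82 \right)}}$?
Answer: $- \frac{1}{6375} \approx -0.00015686$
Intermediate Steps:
$d{\left(K \right)} = 74 + K$
$\frac{1}{-6531 + d{\left(82 \right)}} = \frac{1}{-6531 + \left(74 + 82\right)} = \frac{1}{-6531 + 156} = \frac{1}{-6375} = - \frac{1}{6375}$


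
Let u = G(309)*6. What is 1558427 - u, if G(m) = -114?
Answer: 1559111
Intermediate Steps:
u = -684 (u = -114*6 = -684)
1558427 - u = 1558427 - 1*(-684) = 1558427 + 684 = 1559111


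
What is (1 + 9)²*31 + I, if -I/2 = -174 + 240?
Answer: 2968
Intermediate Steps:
I = -132 (I = -2*(-174 + 240) = -2*66 = -132)
(1 + 9)²*31 + I = (1 + 9)²*31 - 132 = 10²*31 - 132 = 100*31 - 132 = 3100 - 132 = 2968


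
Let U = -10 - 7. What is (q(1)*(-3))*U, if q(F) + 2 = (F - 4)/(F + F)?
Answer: -357/2 ≈ -178.50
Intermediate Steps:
q(F) = -2 + (-4 + F)/(2*F) (q(F) = -2 + (F - 4)/(F + F) = -2 + (-4 + F)/((2*F)) = -2 + (-4 + F)*(1/(2*F)) = -2 + (-4 + F)/(2*F))
U = -17
(q(1)*(-3))*U = ((-3/2 - 2/1)*(-3))*(-17) = ((-3/2 - 2*1)*(-3))*(-17) = ((-3/2 - 2)*(-3))*(-17) = -7/2*(-3)*(-17) = (21/2)*(-17) = -357/2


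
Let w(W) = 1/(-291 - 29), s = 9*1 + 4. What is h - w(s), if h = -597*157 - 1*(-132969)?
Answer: 12556801/320 ≈ 39240.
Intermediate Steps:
s = 13 (s = 9 + 4 = 13)
w(W) = -1/320 (w(W) = 1/(-320) = -1/320)
h = 39240 (h = -93729 + 132969 = 39240)
h - w(s) = 39240 - 1*(-1/320) = 39240 + 1/320 = 12556801/320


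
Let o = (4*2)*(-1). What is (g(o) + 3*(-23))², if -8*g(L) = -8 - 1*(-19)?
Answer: 316969/64 ≈ 4952.6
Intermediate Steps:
o = -8 (o = 8*(-1) = -8)
g(L) = -11/8 (g(L) = -(-8 - 1*(-19))/8 = -(-8 + 19)/8 = -⅛*11 = -11/8)
(g(o) + 3*(-23))² = (-11/8 + 3*(-23))² = (-11/8 - 69)² = (-563/8)² = 316969/64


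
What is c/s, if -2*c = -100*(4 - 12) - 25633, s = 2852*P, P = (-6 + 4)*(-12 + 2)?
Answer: 24833/114080 ≈ 0.21768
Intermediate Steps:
P = 20 (P = -2*(-10) = 20)
s = 57040 (s = 2852*20 = 57040)
c = 24833/2 (c = -(-100*(4 - 12) - 25633)/2 = -(-100*(-8) - 25633)/2 = -(-10*(-80) - 25633)/2 = -(800 - 25633)/2 = -½*(-24833) = 24833/2 ≈ 12417.)
c/s = (24833/2)/57040 = (24833/2)*(1/57040) = 24833/114080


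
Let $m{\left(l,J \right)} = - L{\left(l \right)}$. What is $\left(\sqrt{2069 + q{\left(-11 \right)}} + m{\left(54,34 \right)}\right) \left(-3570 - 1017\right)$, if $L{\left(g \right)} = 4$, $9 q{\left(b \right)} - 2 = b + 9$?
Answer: $18348 - 4587 \sqrt{2069} \approx -1.903 \cdot 10^{5}$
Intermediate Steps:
$q{\left(b \right)} = \frac{11}{9} + \frac{b}{9}$ ($q{\left(b \right)} = \frac{2}{9} + \frac{b + 9}{9} = \frac{2}{9} + \frac{9 + b}{9} = \frac{2}{9} + \left(1 + \frac{b}{9}\right) = \frac{11}{9} + \frac{b}{9}$)
$m{\left(l,J \right)} = -4$ ($m{\left(l,J \right)} = \left(-1\right) 4 = -4$)
$\left(\sqrt{2069 + q{\left(-11 \right)}} + m{\left(54,34 \right)}\right) \left(-3570 - 1017\right) = \left(\sqrt{2069 + \left(\frac{11}{9} + \frac{1}{9} \left(-11\right)\right)} - 4\right) \left(-3570 - 1017\right) = \left(\sqrt{2069 + \left(\frac{11}{9} - \frac{11}{9}\right)} - 4\right) \left(-4587\right) = \left(\sqrt{2069 + 0} - 4\right) \left(-4587\right) = \left(\sqrt{2069} - 4\right) \left(-4587\right) = \left(-4 + \sqrt{2069}\right) \left(-4587\right) = 18348 - 4587 \sqrt{2069}$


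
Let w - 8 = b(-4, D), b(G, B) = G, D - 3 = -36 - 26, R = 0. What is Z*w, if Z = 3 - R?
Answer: 12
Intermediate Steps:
D = -59 (D = 3 + (-36 - 26) = 3 - 62 = -59)
w = 4 (w = 8 - 4 = 4)
Z = 3 (Z = 3 - 1*0 = 3 + 0 = 3)
Z*w = 3*4 = 12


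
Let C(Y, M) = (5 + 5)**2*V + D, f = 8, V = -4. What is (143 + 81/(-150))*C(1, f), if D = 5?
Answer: -562717/10 ≈ -56272.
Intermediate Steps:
C(Y, M) = -395 (C(Y, M) = (5 + 5)**2*(-4) + 5 = 10**2*(-4) + 5 = 100*(-4) + 5 = -400 + 5 = -395)
(143 + 81/(-150))*C(1, f) = (143 + 81/(-150))*(-395) = (143 + 81*(-1/150))*(-395) = (143 - 27/50)*(-395) = (7123/50)*(-395) = -562717/10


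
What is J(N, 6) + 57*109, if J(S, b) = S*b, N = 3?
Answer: 6231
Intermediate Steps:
J(N, 6) + 57*109 = 3*6 + 57*109 = 18 + 6213 = 6231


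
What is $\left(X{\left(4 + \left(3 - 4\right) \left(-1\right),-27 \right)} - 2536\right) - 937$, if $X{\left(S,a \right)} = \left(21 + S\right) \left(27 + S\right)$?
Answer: $-2641$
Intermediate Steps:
$\left(X{\left(4 + \left(3 - 4\right) \left(-1\right),-27 \right)} - 2536\right) - 937 = \left(\left(567 + \left(4 + \left(3 - 4\right) \left(-1\right)\right)^{2} + 48 \left(4 + \left(3 - 4\right) \left(-1\right)\right)\right) - 2536\right) - 937 = \left(\left(567 + \left(4 - -1\right)^{2} + 48 \left(4 - -1\right)\right) - 2536\right) - 937 = \left(\left(567 + \left(4 + 1\right)^{2} + 48 \left(4 + 1\right)\right) - 2536\right) - 937 = \left(\left(567 + 5^{2} + 48 \cdot 5\right) - 2536\right) - 937 = \left(\left(567 + 25 + 240\right) - 2536\right) - 937 = \left(832 - 2536\right) - 937 = -1704 - 937 = -2641$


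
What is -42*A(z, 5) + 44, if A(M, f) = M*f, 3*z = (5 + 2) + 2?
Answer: -586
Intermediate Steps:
z = 3 (z = ((5 + 2) + 2)/3 = (7 + 2)/3 = (⅓)*9 = 3)
-42*A(z, 5) + 44 = -126*5 + 44 = -42*15 + 44 = -630 + 44 = -586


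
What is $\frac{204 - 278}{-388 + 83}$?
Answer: $\frac{74}{305} \approx 0.24262$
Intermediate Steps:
$\frac{204 - 278}{-388 + 83} = - \frac{74}{-305} = \left(-74\right) \left(- \frac{1}{305}\right) = \frac{74}{305}$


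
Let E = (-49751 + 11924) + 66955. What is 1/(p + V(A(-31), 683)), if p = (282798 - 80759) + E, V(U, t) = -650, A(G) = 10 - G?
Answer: 1/230517 ≈ 4.3381e-6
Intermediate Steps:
E = 29128 (E = -37827 + 66955 = 29128)
p = 231167 (p = (282798 - 80759) + 29128 = 202039 + 29128 = 231167)
1/(p + V(A(-31), 683)) = 1/(231167 - 650) = 1/230517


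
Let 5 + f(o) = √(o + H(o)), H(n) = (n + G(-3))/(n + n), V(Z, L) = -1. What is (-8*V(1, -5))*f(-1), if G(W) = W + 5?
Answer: -40 + 4*I*√6 ≈ -40.0 + 9.798*I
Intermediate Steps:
G(W) = 5 + W
H(n) = (2 + n)/(2*n) (H(n) = (n + (5 - 3))/(n + n) = (n + 2)/((2*n)) = (2 + n)*(1/(2*n)) = (2 + n)/(2*n))
f(o) = -5 + √(o + (2 + o)/(2*o))
(-8*V(1, -5))*f(-1) = (-8*(-1))*(-5 + √(2 + 4*(-1) + 4/(-1))/2) = 8*(-5 + √(2 - 4 + 4*(-1))/2) = 8*(-5 + √(2 - 4 - 4)/2) = 8*(-5 + √(-6)/2) = 8*(-5 + (I*√6)/2) = 8*(-5 + I*√6/2) = -40 + 4*I*√6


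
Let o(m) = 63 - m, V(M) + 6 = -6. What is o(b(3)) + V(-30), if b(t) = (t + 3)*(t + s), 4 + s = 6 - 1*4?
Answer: 45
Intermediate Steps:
s = -2 (s = -4 + (6 - 1*4) = -4 + (6 - 4) = -4 + 2 = -2)
V(M) = -12 (V(M) = -6 - 6 = -12)
b(t) = (-2 + t)*(3 + t) (b(t) = (t + 3)*(t - 2) = (3 + t)*(-2 + t) = (-2 + t)*(3 + t))
o(b(3)) + V(-30) = (63 - (-6 + 3 + 3²)) - 12 = (63 - (-6 + 3 + 9)) - 12 = (63 - 1*6) - 12 = (63 - 6) - 12 = 57 - 12 = 45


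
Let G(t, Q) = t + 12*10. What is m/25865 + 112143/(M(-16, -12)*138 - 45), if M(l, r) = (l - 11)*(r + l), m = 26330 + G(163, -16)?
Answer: 1891954058/899093265 ≈ 2.1043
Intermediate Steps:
G(t, Q) = 120 + t (G(t, Q) = t + 120 = 120 + t)
m = 26613 (m = 26330 + (120 + 163) = 26330 + 283 = 26613)
M(l, r) = (-11 + l)*(l + r)
m/25865 + 112143/(M(-16, -12)*138 - 45) = 26613/25865 + 112143/(((-16)**2 - 11*(-16) - 11*(-12) - 16*(-12))*138 - 45) = 26613*(1/25865) + 112143/((256 + 176 + 132 + 192)*138 - 45) = 26613/25865 + 112143/(756*138 - 45) = 26613/25865 + 112143/(104328 - 45) = 26613/25865 + 112143/104283 = 26613/25865 + 112143*(1/104283) = 26613/25865 + 37381/34761 = 1891954058/899093265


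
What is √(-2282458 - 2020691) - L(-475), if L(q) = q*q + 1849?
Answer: -227474 + I*√4303149 ≈ -2.2747e+5 + 2074.4*I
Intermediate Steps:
L(q) = 1849 + q² (L(q) = q² + 1849 = 1849 + q²)
√(-2282458 - 2020691) - L(-475) = √(-2282458 - 2020691) - (1849 + (-475)²) = √(-4303149) - (1849 + 225625) = I*√4303149 - 1*227474 = I*√4303149 - 227474 = -227474 + I*√4303149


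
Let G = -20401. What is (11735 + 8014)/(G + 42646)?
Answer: 6583/7415 ≈ 0.88779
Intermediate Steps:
(11735 + 8014)/(G + 42646) = (11735 + 8014)/(-20401 + 42646) = 19749/22245 = 19749*(1/22245) = 6583/7415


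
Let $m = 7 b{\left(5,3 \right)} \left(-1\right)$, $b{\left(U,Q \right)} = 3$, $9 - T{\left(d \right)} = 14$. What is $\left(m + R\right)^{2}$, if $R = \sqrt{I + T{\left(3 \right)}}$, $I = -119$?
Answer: $317 - 84 i \sqrt{31} \approx 317.0 - 467.69 i$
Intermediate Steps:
$T{\left(d \right)} = -5$ ($T{\left(d \right)} = 9 - 14 = -5$)
$R = 2 i \sqrt{31}$ ($R = \sqrt{-119 - 5} = \sqrt{-124} = 2 i \sqrt{31} \approx 11.136 i$)
$m = -21$ ($m = 7 \cdot 3 \left(-1\right) = 21 \left(-1\right) = -21$)
$\left(m + R\right)^{2} = \left(-21 + 2 i \sqrt{31}\right)^{2}$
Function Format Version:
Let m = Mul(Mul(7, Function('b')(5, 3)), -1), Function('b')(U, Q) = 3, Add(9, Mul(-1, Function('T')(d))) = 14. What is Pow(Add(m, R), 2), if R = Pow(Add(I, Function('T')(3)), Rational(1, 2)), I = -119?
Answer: Add(317, Mul(-84, I, Pow(31, Rational(1, 2)))) ≈ Add(317.00, Mul(-467.69, I))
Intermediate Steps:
Function('T')(d) = -5 (Function('T')(d) = Add(9, Mul(-1, 14)) = Add(9, -14) = -5)
R = Mul(2, I, Pow(31, Rational(1, 2))) (R = Pow(Add(-119, -5), Rational(1, 2)) = Pow(-124, Rational(1, 2)) = Mul(2, I, Pow(31, Rational(1, 2))) ≈ Mul(11.136, I))
m = -21 (m = Mul(Mul(7, 3), -1) = Mul(21, -1) = -21)
Pow(Add(m, R), 2) = Pow(Add(-21, Mul(2, I, Pow(31, Rational(1, 2)))), 2)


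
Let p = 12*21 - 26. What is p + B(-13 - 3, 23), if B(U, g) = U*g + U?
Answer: -158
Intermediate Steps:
B(U, g) = U + U*g
p = 226 (p = 252 - 26 = 226)
p + B(-13 - 3, 23) = 226 + (-13 - 3)*(1 + 23) = 226 - 16*24 = 226 - 384 = -158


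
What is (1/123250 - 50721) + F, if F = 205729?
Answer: 19104736001/123250 ≈ 1.5501e+5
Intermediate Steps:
(1/123250 - 50721) + F = (1/123250 - 50721) + 205729 = -6251363249/123250 + 205729 = 19104736001/123250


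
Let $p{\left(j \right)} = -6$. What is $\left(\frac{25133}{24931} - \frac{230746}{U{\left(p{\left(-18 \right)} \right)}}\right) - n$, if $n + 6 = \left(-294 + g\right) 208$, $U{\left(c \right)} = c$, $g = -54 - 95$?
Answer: $\frac{9768614612}{74793} \approx 1.3061 \cdot 10^{5}$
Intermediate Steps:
$g = -149$
$n = -92150$ ($n = -6 + \left(-294 - 149\right) 208 = -6 - 92144 = -92150$)
$\left(\frac{25133}{24931} - \frac{230746}{U{\left(p{\left(-18 \right)} \right)}}\right) - n = \left(\frac{25133}{24931} - \frac{230746}{-6}\right) - -92150 = \left(25133 \cdot \frac{1}{24931} - - \frac{115373}{3}\right) + 92150 = \left(\frac{25133}{24931} + \frac{115373}{3}\right) + 92150 = \frac{2876439662}{74793} + 92150 = \frac{9768614612}{74793}$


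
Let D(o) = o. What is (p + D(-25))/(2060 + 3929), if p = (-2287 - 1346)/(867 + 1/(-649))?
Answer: -16424867/3369902498 ≈ -0.0048740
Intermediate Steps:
p = -2357817/562682 (p = -3633/(867 - 1/649) = -3633/562682/649 = -3633*649/562682 = -2357817/562682 ≈ -4.1903)
(p + D(-25))/(2060 + 3929) = (-2357817/562682 - 25)/(2060 + 3929) = -16424867/562682/5989 = -16424867/562682*1/5989 = -16424867/3369902498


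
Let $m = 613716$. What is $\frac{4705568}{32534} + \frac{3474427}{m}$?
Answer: $\frac{1500459689353}{9983318172} \approx 150.3$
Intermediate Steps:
$\frac{4705568}{32534} + \frac{3474427}{m} = \frac{4705568}{32534} + \frac{3474427}{613716} = 4705568 \cdot \frac{1}{32534} + 3474427 \cdot \frac{1}{613716} = \frac{2352784}{16267} + \frac{3474427}{613716} = \frac{1500459689353}{9983318172}$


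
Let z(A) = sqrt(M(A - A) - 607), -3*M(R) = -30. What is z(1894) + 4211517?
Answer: 4211517 + I*sqrt(597) ≈ 4.2115e+6 + 24.434*I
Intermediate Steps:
M(R) = 10 (M(R) = -1/3*(-30) = 10)
z(A) = I*sqrt(597) (z(A) = sqrt(10 - 607) = sqrt(-597) = I*sqrt(597))
z(1894) + 4211517 = I*sqrt(597) + 4211517 = 4211517 + I*sqrt(597)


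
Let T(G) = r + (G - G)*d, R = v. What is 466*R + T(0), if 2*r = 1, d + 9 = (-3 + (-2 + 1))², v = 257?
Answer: 239525/2 ≈ 1.1976e+5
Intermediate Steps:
R = 257
d = 7 (d = -9 + (-3 + (-2 + 1))² = -9 + (-3 - 1)² = -9 + (-4)² = -9 + 16 = 7)
r = ½ (r = (½)*1 = ½ ≈ 0.50000)
T(G) = ½ (T(G) = ½ + (G - G)*7 = ½ + 0*7 = ½ + 0 = ½)
466*R + T(0) = 466*257 + ½ = 119762 + ½ = 239525/2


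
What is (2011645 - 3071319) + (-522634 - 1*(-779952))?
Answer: -802356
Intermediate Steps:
(2011645 - 3071319) + (-522634 - 1*(-779952)) = -1059674 + (-522634 + 779952) = -1059674 + 257318 = -802356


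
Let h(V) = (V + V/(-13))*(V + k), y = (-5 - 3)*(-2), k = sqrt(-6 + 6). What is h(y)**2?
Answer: 9437184/169 ≈ 55841.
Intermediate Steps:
k = 0 (k = sqrt(0) = 0)
y = 16 (y = -8*(-2) = 16)
h(V) = 12*V**2/13 (h(V) = (V + V/(-13))*(V + 0) = (V + V*(-1/13))*V = (V - V/13)*V = (12*V/13)*V = 12*V**2/13)
h(y)**2 = ((12/13)*16**2)**2 = ((12/13)*256)**2 = (3072/13)**2 = 9437184/169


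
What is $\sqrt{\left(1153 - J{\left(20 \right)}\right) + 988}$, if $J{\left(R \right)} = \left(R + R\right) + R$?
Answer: $\sqrt{2081} \approx 45.618$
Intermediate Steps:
$J{\left(R \right)} = 3 R$ ($J{\left(R \right)} = 2 R + R = 3 R$)
$\sqrt{\left(1153 - J{\left(20 \right)}\right) + 988} = \sqrt{\left(1153 - 3 \cdot 20\right) + 988} = \sqrt{\left(1153 - 60\right) + 988} = \sqrt{1093 + 988} = \sqrt{2081}$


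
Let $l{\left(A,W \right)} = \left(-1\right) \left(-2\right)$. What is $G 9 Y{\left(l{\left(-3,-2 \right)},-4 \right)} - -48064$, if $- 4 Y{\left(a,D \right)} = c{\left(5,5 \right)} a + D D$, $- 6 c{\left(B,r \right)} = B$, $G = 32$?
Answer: $47032$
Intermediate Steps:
$c{\left(B,r \right)} = - \frac{B}{6}$
$l{\left(A,W \right)} = 2$
$Y{\left(a,D \right)} = - \frac{D^{2}}{4} + \frac{5 a}{24}$ ($Y{\left(a,D \right)} = - \frac{\left(- \frac{1}{6}\right) 5 a + D D}{4} = - \frac{- \frac{5 a}{6} + D^{2}}{4} = - \frac{D^{2} - \frac{5 a}{6}}{4} = - \frac{D^{2}}{4} + \frac{5 a}{24}$)
$G 9 Y{\left(l{\left(-3,-2 \right)},-4 \right)} - -48064 = 32 \cdot 9 \left(- \frac{\left(-4\right)^{2}}{4} + \frac{5}{24} \cdot 2\right) - -48064 = 288 \left(\left(- \frac{1}{4}\right) 16 + \frac{5}{12}\right) + 48064 = 288 \left(-4 + \frac{5}{12}\right) + 48064 = 288 \left(- \frac{43}{12}\right) + 48064 = -1032 + 48064 = 47032$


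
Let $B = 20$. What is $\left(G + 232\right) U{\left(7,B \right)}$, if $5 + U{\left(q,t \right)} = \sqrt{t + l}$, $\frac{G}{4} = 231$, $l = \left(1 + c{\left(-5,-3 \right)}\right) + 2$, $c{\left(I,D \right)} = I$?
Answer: $-5780 + 3468 \sqrt{2} \approx -875.51$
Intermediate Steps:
$l = -2$ ($l = \left(1 - 5\right) + 2 = -4 + 2 = -2$)
$G = 924$ ($G = 4 \cdot 231 = 924$)
$U{\left(q,t \right)} = -5 + \sqrt{-2 + t}$ ($U{\left(q,t \right)} = -5 + \sqrt{t - 2} = -5 + \sqrt{-2 + t}$)
$\left(G + 232\right) U{\left(7,B \right)} = \left(924 + 232\right) \left(-5 + \sqrt{-2 + 20}\right) = 1156 \left(-5 + \sqrt{18}\right) = 1156 \left(-5 + 3 \sqrt{2}\right) = -5780 + 3468 \sqrt{2}$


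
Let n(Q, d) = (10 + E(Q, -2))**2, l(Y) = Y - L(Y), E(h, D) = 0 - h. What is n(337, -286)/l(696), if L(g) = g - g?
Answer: 35643/232 ≈ 153.63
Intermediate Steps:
L(g) = 0
E(h, D) = -h
l(Y) = Y (l(Y) = Y - 1*0 = Y + 0 = Y)
n(Q, d) = (10 - Q)**2
n(337, -286)/l(696) = (-10 + 337)**2/696 = 327**2*(1/696) = 106929*(1/696) = 35643/232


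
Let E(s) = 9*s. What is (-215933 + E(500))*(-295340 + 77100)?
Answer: 46143137920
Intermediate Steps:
(-215933 + E(500))*(-295340 + 77100) = (-215933 + 9*500)*(-295340 + 77100) = (-215933 + 4500)*(-218240) = -211433*(-218240) = 46143137920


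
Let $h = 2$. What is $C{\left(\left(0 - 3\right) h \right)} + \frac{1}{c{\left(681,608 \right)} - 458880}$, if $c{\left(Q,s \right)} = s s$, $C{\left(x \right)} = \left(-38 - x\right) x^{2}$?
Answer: $- \frac{102776833}{89216} \approx -1152.0$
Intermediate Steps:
$C{\left(x \right)} = x^{2} \left(-38 - x\right)$
$c{\left(Q,s \right)} = s^{2}$
$C{\left(\left(0 - 3\right) h \right)} + \frac{1}{c{\left(681,608 \right)} - 458880} = \left(\left(0 - 3\right) 2\right)^{2} \left(-38 - \left(0 - 3\right) 2\right) + \frac{1}{608^{2} - 458880} = \left(\left(-3\right) 2\right)^{2} \left(-38 - \left(-3\right) 2\right) + \frac{1}{369664 - 458880} = \left(-6\right)^{2} \left(-38 - -6\right) + \frac{1}{-89216} = 36 \left(-38 + 6\right) - \frac{1}{89216} = 36 \left(-32\right) - \frac{1}{89216} = -1152 - \frac{1}{89216} = - \frac{102776833}{89216}$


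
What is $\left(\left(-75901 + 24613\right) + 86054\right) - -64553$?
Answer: $99319$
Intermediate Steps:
$\left(\left(-75901 + 24613\right) + 86054\right) - -64553 = \left(-51288 + 86054\right) + 64553 = 34766 + 64553 = 99319$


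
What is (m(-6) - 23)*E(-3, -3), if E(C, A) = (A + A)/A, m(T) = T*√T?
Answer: -46 - 12*I*√6 ≈ -46.0 - 29.394*I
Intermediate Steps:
m(T) = T^(3/2)
E(C, A) = 2 (E(C, A) = (2*A)/A = 2)
(m(-6) - 23)*E(-3, -3) = ((-6)^(3/2) - 23)*2 = (-6*I*√6 - 23)*2 = (-23 - 6*I*√6)*2 = -46 - 12*I*√6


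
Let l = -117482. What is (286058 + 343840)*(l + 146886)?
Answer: 18521520792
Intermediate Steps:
(286058 + 343840)*(l + 146886) = (286058 + 343840)*(-117482 + 146886) = 629898*29404 = 18521520792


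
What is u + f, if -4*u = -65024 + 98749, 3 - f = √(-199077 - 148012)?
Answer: -33713/4 - 17*I*√1201 ≈ -8428.3 - 589.14*I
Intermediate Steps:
f = 3 - 17*I*√1201 (f = 3 - √(-199077 - 148012) = 3 - √(-347089) = 3 - 17*I*√1201 ≈ 3.0 - 589.14*I)
u = -33725/4 (u = -(-65024 + 98749)/4 = -¼*33725 = -33725/4 ≈ -8431.3)
u + f = -33725/4 + (3 - 17*I*√1201) = -33713/4 - 17*I*√1201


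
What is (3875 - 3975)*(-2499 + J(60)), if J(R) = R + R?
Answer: 237900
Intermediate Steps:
J(R) = 2*R
(3875 - 3975)*(-2499 + J(60)) = (3875 - 3975)*(-2499 + 2*60) = -100*(-2499 + 120) = -100*(-2379) = 237900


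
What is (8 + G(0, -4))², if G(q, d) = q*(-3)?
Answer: 64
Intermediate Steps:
G(q, d) = -3*q
(8 + G(0, -4))² = (8 - 3*0)² = (8 + 0)² = 8² = 64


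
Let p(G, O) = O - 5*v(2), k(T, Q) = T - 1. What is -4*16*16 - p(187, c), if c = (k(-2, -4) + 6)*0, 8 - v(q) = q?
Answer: -994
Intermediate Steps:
k(T, Q) = -1 + T
v(q) = 8 - q
c = 0 (c = ((-1 - 2) + 6)*0 = (-3 + 6)*0 = 3*0 = 0)
p(G, O) = -30 + O (p(G, O) = O - 5*(8 - 1*2) = O - 5*(8 - 2) = O - 5*6 = O - 30 = -30 + O)
-4*16*16 - p(187, c) = -4*16*16 - (-30 + 0) = -64*16 - 1*(-30) = -1024 + 30 = -994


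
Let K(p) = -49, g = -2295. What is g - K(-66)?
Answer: -2246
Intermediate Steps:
g - K(-66) = -2295 - 1*(-49) = -2295 + 49 = -2246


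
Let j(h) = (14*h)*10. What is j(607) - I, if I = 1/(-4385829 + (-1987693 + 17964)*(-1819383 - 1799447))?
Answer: 605746788755260179/7128110011241 ≈ 84980.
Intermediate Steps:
j(h) = 140*h
I = 1/7128110011241 (I = 1/(-4385829 - 1969729*(-3618830)) = 1/(-4385829 + 7128114397070) = 1/7128110011241 ≈ 1.4029e-13)
j(607) - I = 140*607 - 1*1/7128110011241 = 84980 - 1/7128110011241 = 605746788755260179/7128110011241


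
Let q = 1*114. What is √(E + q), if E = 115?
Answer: √229 ≈ 15.133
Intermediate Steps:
q = 114
√(E + q) = √(115 + 114) = √229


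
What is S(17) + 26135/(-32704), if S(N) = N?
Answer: 529833/32704 ≈ 16.201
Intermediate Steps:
S(17) + 26135/(-32704) = 17 + 26135/(-32704) = 17 + 26135*(-1/32704) = 17 - 26135/32704 = 529833/32704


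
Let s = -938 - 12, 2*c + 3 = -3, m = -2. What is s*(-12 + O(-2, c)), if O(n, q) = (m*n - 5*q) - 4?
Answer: -2850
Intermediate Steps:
c = -3 (c = -3/2 + (½)*(-3) = -3/2 - 3/2 = -3)
O(n, q) = -4 - 5*q - 2*n (O(n, q) = (-2*n - 5*q) - 4 = (-5*q - 2*n) - 4 = -4 - 5*q - 2*n)
s = -950
s*(-12 + O(-2, c)) = -950*(-12 + (-4 - 5*(-3) - 2*(-2))) = -950*(-12 + (-4 + 15 + 4)) = -950*(-12 + 15) = -950*3 = -2850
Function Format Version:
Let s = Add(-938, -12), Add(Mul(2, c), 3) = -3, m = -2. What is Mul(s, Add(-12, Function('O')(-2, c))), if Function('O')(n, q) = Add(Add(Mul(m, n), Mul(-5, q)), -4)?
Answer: -2850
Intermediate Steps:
c = -3 (c = Add(Rational(-3, 2), Mul(Rational(1, 2), -3)) = Add(Rational(-3, 2), Rational(-3, 2)) = -3)
Function('O')(n, q) = Add(-4, Mul(-5, q), Mul(-2, n)) (Function('O')(n, q) = Add(Add(Mul(-2, n), Mul(-5, q)), -4) = Add(Add(Mul(-5, q), Mul(-2, n)), -4) = Add(-4, Mul(-5, q), Mul(-2, n)))
s = -950
Mul(s, Add(-12, Function('O')(-2, c))) = Mul(-950, Add(-12, Add(-4, Mul(-5, -3), Mul(-2, -2)))) = Mul(-950, Add(-12, Add(-4, 15, 4))) = Mul(-950, Add(-12, 15)) = Mul(-950, 3) = -2850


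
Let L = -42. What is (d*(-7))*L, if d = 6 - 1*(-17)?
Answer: 6762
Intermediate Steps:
d = 23 (d = 6 + 17 = 23)
(d*(-7))*L = (23*(-7))*(-42) = -161*(-42) = 6762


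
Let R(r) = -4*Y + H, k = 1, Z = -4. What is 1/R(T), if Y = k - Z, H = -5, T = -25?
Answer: -1/25 ≈ -0.040000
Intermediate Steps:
Y = 5 (Y = 1 - 1*(-4) = 1 + 4 = 5)
R(r) = -25 (R(r) = -4*5 - 5 = -20 - 5 = -25)
1/R(T) = 1/(-25) = -1/25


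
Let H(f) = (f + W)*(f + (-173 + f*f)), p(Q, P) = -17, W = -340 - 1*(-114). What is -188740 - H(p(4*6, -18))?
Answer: -164683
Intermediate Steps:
W = -226 (W = -340 + 114 = -226)
H(f) = (-226 + f)*(-173 + f + f²) (H(f) = (f - 226)*(f + (-173 + f*f)) = (-226 + f)*(f + (-173 + f²)) = (-226 + f)*(-173 + f + f²))
-188740 - H(p(4*6, -18)) = -188740 - (39098 + (-17)³ - 399*(-17) - 225*(-17)²) = -188740 - (39098 - 4913 + 6783 - 225*289) = -188740 - (39098 - 4913 + 6783 - 65025) = -188740 - 1*(-24057) = -188740 + 24057 = -164683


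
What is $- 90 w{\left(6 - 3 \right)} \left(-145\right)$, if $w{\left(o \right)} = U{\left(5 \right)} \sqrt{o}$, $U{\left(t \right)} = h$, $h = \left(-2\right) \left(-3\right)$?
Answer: $78300 \sqrt{3} \approx 1.3562 \cdot 10^{5}$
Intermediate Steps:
$h = 6$
$U{\left(t \right)} = 6$
$w{\left(o \right)} = 6 \sqrt{o}$
$- 90 w{\left(6 - 3 \right)} \left(-145\right) = - 90 \cdot 6 \sqrt{6 - 3} \left(-145\right) = - 90 \cdot 6 \sqrt{3} \left(-145\right) = - 540 \sqrt{3} \left(-145\right) = 78300 \sqrt{3}$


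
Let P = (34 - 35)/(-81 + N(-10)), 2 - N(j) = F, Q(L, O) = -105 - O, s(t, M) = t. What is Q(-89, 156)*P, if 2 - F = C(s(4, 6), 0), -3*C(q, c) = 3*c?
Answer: -29/9 ≈ -3.2222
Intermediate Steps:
C(q, c) = -c
F = 2 (F = 2 - (-1)*0 = 2 - 1*0 = 2 + 0 = 2)
N(j) = 0 (N(j) = 2 - 1*2 = 2 - 2 = 0)
P = 1/81 (P = (34 - 35)/(-81 + 0) = -1/(-81) = -1*(-1/81) = 1/81 ≈ 0.012346)
Q(-89, 156)*P = (-105 - 1*156)*(1/81) = (-105 - 156)*(1/81) = -261*1/81 = -29/9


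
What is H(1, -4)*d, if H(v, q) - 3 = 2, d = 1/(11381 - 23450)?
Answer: -5/12069 ≈ -0.00041428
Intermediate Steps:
d = -1/12069 (d = 1/(-12069) = -1/12069 ≈ -8.2857e-5)
H(v, q) = 5 (H(v, q) = 3 + 2 = 5)
H(1, -4)*d = 5*(-1/12069) = -5/12069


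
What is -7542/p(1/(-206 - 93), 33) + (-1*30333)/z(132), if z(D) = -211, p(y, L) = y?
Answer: 475847571/211 ≈ 2.2552e+6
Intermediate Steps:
-7542/p(1/(-206 - 93), 33) + (-1*30333)/z(132) = -7542/(1/(-206 - 93)) - 1*30333/(-211) = -7542/(1/(-299)) - 30333*(-1/211) = -7542/(-1/299) + 30333/211 = -7542*(-299) + 30333/211 = 2255058 + 30333/211 = 475847571/211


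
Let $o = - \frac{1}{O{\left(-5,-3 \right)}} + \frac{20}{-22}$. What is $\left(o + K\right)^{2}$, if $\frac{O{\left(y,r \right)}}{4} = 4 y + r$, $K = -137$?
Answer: $\frac{19475039809}{1024144} \approx 19016.0$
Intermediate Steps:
$O{\left(y,r \right)} = 4 r + 16 y$ ($O{\left(y,r \right)} = 4 \left(4 y + r\right) = 4 \left(r + 4 y\right) = 4 r + 16 y$)
$o = - \frac{909}{1012}$ ($o = - \frac{1}{4 \left(-3\right) + 16 \left(-5\right)} + \frac{20}{-22} = - \frac{1}{-12 - 80} + 20 \left(- \frac{1}{22}\right) = - \frac{1}{-92} - \frac{10}{11} = \left(-1\right) \left(- \frac{1}{92}\right) - \frac{10}{11} = \frac{1}{92} - \frac{10}{11} = - \frac{909}{1012} \approx -0.89822$)
$\left(o + K\right)^{2} = \left(- \frac{909}{1012} - 137\right)^{2} = \left(- \frac{139553}{1012}\right)^{2} = \frac{19475039809}{1024144}$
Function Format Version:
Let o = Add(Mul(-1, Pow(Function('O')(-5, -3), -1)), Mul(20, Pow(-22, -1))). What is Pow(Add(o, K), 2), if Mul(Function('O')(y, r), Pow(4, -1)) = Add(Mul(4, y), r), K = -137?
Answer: Rational(19475039809, 1024144) ≈ 19016.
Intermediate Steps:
Function('O')(y, r) = Add(Mul(4, r), Mul(16, y)) (Function('O')(y, r) = Mul(4, Add(Mul(4, y), r)) = Mul(4, Add(r, Mul(4, y))) = Add(Mul(4, r), Mul(16, y)))
o = Rational(-909, 1012) (o = Add(Mul(-1, Pow(Add(Mul(4, -3), Mul(16, -5)), -1)), Mul(20, Pow(-22, -1))) = Add(Mul(-1, Pow(Add(-12, -80), -1)), Mul(20, Rational(-1, 22))) = Add(Mul(-1, Pow(-92, -1)), Rational(-10, 11)) = Add(Mul(-1, Rational(-1, 92)), Rational(-10, 11)) = Add(Rational(1, 92), Rational(-10, 11)) = Rational(-909, 1012) ≈ -0.89822)
Pow(Add(o, K), 2) = Pow(Add(Rational(-909, 1012), -137), 2) = Pow(Rational(-139553, 1012), 2) = Rational(19475039809, 1024144)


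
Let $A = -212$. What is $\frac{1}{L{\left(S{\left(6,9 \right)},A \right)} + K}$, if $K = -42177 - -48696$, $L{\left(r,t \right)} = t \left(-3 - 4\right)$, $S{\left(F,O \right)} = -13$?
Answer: $\frac{1}{8003} \approx 0.00012495$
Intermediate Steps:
$L{\left(r,t \right)} = - 7 t$ ($L{\left(r,t \right)} = t \left(-7\right) = - 7 t$)
$K = 6519$ ($K = -42177 + 48696 = 6519$)
$\frac{1}{L{\left(S{\left(6,9 \right)},A \right)} + K} = \frac{1}{\left(-7\right) \left(-212\right) + 6519} = \frac{1}{1484 + 6519} = \frac{1}{8003}$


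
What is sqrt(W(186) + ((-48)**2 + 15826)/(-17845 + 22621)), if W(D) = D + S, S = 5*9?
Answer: sqrt(334733721)/1194 ≈ 15.323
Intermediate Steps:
S = 45
W(D) = 45 + D (W(D) = D + 45 = 45 + D)
sqrt(W(186) + ((-48)**2 + 15826)/(-17845 + 22621)) = sqrt((45 + 186) + ((-48)**2 + 15826)/(-17845 + 22621)) = sqrt(231 + (2304 + 15826)/4776) = sqrt(231 + 18130*(1/4776)) = sqrt(231 + 9065/2388) = sqrt(560693/2388) = sqrt(334733721)/1194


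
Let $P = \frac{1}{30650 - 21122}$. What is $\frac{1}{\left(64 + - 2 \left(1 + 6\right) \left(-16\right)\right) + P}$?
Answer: $\frac{9528}{2744065} \approx 0.0034722$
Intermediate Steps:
$P = \frac{1}{9528} \approx 0.00010495$
$\frac{1}{\left(64 + - 2 \left(1 + 6\right) \left(-16\right)\right) + P} = \frac{1}{\left(64 + - 2 \left(1 + 6\right) \left(-16\right)\right) + \frac{1}{9528}} = \frac{1}{\left(64 + \left(-2\right) 7 \left(-16\right)\right) + \frac{1}{9528}} = \frac{1}{\left(64 - -224\right) + \frac{1}{9528}} = \frac{1}{\left(64 + 224\right) + \frac{1}{9528}} = \frac{1}{288 + \frac{1}{9528}} = \frac{1}{\frac{2744065}{9528}} = \frac{9528}{2744065}$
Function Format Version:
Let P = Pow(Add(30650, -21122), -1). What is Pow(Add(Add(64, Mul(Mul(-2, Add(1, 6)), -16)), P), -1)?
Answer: Rational(9528, 2744065) ≈ 0.0034722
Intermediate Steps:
P = Rational(1, 9528) (P = Pow(9528, -1) = Rational(1, 9528) ≈ 0.00010495)
Pow(Add(Add(64, Mul(Mul(-2, Add(1, 6)), -16)), P), -1) = Pow(Add(Add(64, Mul(Mul(-2, Add(1, 6)), -16)), Rational(1, 9528)), -1) = Pow(Add(Add(64, Mul(Mul(-2, 7), -16)), Rational(1, 9528)), -1) = Pow(Add(Add(64, Mul(-14, -16)), Rational(1, 9528)), -1) = Pow(Add(Add(64, 224), Rational(1, 9528)), -1) = Pow(Add(288, Rational(1, 9528)), -1) = Pow(Rational(2744065, 9528), -1) = Rational(9528, 2744065)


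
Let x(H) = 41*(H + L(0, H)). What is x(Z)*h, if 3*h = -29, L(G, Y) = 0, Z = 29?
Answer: -34481/3 ≈ -11494.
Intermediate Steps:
h = -29/3 (h = (⅓)*(-29) = -29/3 ≈ -9.6667)
x(H) = 41*H (x(H) = 41*(H + 0) = 41*H)
x(Z)*h = (41*29)*(-29/3) = 1189*(-29/3) = -34481/3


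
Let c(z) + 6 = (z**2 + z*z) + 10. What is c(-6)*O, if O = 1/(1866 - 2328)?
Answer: -38/231 ≈ -0.16450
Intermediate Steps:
c(z) = 4 + 2*z**2 (c(z) = -6 + ((z**2 + z*z) + 10) = -6 + ((z**2 + z**2) + 10) = -6 + (2*z**2 + 10) = -6 + (10 + 2*z**2) = 4 + 2*z**2)
O = -1/462 (O = 1/(-462) = -1/462 ≈ -0.0021645)
c(-6)*O = (4 + 2*(-6)**2)*(-1/462) = (4 + 2*36)*(-1/462) = (4 + 72)*(-1/462) = 76*(-1/462) = -38/231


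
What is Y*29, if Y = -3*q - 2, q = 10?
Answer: -928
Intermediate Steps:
Y = -32 (Y = -3*10 - 2 = -30 - 2 = -32)
Y*29 = -32*29 = -928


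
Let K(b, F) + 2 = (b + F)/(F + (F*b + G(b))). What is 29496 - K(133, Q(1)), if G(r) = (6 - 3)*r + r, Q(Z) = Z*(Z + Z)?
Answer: 4719653/160 ≈ 29498.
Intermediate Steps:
Q(Z) = 2*Z² (Q(Z) = Z*(2*Z) = 2*Z²)
G(r) = 4*r (G(r) = 3*r + r = 4*r)
K(b, F) = -2 + (F + b)/(F + 4*b + F*b) (K(b, F) = -2 + (b + F)/(F + (F*b + 4*b)) = -2 + (F + b)/(F + (4*b + F*b)) = -2 + (F + b)/(F + 4*b + F*b))
29496 - K(133, Q(1)) = 29496 - (-2*1² - 7*133 - 2*2*1²*133)/(2*1² + 4*133 + (2*1²)*133) = 29496 - (-2 - 931 - 2*2*1*133)/(2*1 + 532 + (2*1)*133) = 29496 - (-1*2 - 931 - 2*2*133)/(2 + 532 + 2*133) = 29496 - (-2 - 931 - 532)/(2 + 532 + 266) = 29496 - (-1465)/800 = 29496 - 1*(-293/160) = 29496 + 293/160 = 4719653/160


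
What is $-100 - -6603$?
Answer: $6503$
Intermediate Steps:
$-100 - -6603 = -100 + 6603 = 6503$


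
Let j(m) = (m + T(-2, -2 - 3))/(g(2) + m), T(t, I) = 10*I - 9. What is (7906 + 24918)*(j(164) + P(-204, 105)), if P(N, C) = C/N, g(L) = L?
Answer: 5456990/1411 ≈ 3867.5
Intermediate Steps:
T(t, I) = -9 + 10*I
j(m) = (-59 + m)/(2 + m) (j(m) = (m + (-9 + 10*(-2 - 3)))/(2 + m) = (m + (-9 + 10*(-5)))/(2 + m) = (m + (-9 - 50))/(2 + m) = (m - 59)/(2 + m) = (-59 + m)/(2 + m))
(7906 + 24918)*(j(164) + P(-204, 105)) = (7906 + 24918)*((-59 + 164)/(2 + 164) + 105/(-204)) = 32824*(105/166 + 105*(-1/204)) = 32824*((1/166)*105 - 35/68) = 32824*(105/166 - 35/68) = 32824*(665/5644) = 5456990/1411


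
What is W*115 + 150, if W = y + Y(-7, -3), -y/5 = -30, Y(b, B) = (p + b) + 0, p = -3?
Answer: 16250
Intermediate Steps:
Y(b, B) = -3 + b (Y(b, B) = (-3 + b) + 0 = -3 + b)
y = 150 (y = -5*(-30) = 150)
W = 140 (W = 150 + (-3 - 7) = 150 - 10 = 140)
W*115 + 150 = 140*115 + 150 = 16100 + 150 = 16250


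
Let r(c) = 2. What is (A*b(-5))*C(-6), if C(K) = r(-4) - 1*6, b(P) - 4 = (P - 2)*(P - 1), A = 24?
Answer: -4416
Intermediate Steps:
b(P) = 4 + (-1 + P)*(-2 + P) (b(P) = 4 + (P - 2)*(P - 1) = 4 + (-2 + P)*(-1 + P) = 4 + (-1 + P)*(-2 + P))
C(K) = -4 (C(K) = 2 - 1*6 = 2 - 6 = -4)
(A*b(-5))*C(-6) = (24*(6 + (-5)² - 3*(-5)))*(-4) = (24*(6 + 25 + 15))*(-4) = (24*46)*(-4) = 1104*(-4) = -4416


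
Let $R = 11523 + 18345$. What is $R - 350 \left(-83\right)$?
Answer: $58918$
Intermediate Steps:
$R = 29868$
$R - 350 \left(-83\right) = 29868 - 350 \left(-83\right) = 29868 - -29050 = 29868 + 29050 = 58918$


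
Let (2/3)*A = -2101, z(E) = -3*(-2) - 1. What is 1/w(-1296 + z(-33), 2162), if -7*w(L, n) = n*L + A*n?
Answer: 7/9604685 ≈ 7.2881e-7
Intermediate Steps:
z(E) = 5 (z(E) = 6 - 1 = 5)
A = -6303/2 (A = (3/2)*(-2101) = -6303/2 ≈ -3151.5)
w(L, n) = 6303*n/14 - L*n/7 (w(L, n) = -(n*L - 6303*n/2)/7 = -(L*n - 6303*n/2)/7 = -(-6303*n/2 + L*n)/7 = 6303*n/14 - L*n/7)
1/w(-1296 + z(-33), 2162) = 1/((1/14)*2162*(6303 - 2*(-1296 + 5))) = 1/((1/14)*2162*(6303 - 2*(-1291))) = 1/((1/14)*2162*(6303 + 2582)) = 1/((1/14)*2162*8885) = 1/(9604685/7) = 7/9604685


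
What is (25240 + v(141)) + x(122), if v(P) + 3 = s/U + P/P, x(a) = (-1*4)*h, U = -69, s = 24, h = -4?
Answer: 580834/23 ≈ 25254.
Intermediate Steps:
x(a) = 16 (x(a) = -1*4*(-4) = -4*(-4) = 16)
v(P) = -54/23 (v(P) = -3 + (24/(-69) + P/P) = -3 + (24*(-1/69) + 1) = -3 + (-8/23 + 1) = -3 + 15/23 = -54/23)
(25240 + v(141)) + x(122) = (25240 - 54/23) + 16 = 580466/23 + 16 = 580834/23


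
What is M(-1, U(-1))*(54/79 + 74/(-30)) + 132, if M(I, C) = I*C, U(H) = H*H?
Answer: 158533/1185 ≈ 133.78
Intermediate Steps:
U(H) = H²
M(I, C) = C*I
M(-1, U(-1))*(54/79 + 74/(-30)) + 132 = ((-1)²*(-1))*(54/79 + 74/(-30)) + 132 = (1*(-1))*(54*(1/79) + 74*(-1/30)) + 132 = -(54/79 - 37/15) + 132 = -1*(-2113/1185) + 132 = 2113/1185 + 132 = 158533/1185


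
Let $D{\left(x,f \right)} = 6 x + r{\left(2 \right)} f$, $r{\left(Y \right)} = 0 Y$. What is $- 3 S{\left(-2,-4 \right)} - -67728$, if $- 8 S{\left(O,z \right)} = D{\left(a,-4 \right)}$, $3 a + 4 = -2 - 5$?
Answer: $\frac{270879}{4} \approx 67720.0$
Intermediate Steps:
$r{\left(Y \right)} = 0$
$a = - \frac{11}{3}$ ($a = - \frac{4}{3} + \frac{-2 - 5}{3} = - \frac{4}{3} + \frac{1}{3} \left(-7\right) = - \frac{4}{3} - \frac{7}{3} = - \frac{11}{3} \approx -3.6667$)
$D{\left(x,f \right)} = 6 x$ ($D{\left(x,f \right)} = 6 x + 0 f = 6 x + 0 = 6 x$)
$S{\left(O,z \right)} = \frac{11}{4}$ ($S{\left(O,z \right)} = - \frac{6 \left(- \frac{11}{3}\right)}{8} = \left(- \frac{1}{8}\right) \left(-22\right) = \frac{11}{4}$)
$- 3 S{\left(-2,-4 \right)} - -67728 = \left(-3\right) \frac{11}{4} - -67728 = - \frac{33}{4} + 67728 = \frac{270879}{4}$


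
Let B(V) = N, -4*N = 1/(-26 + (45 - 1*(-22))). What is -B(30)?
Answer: 1/164 ≈ 0.0060976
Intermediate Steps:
N = -1/164 (N = -1/(4*(-26 + (45 - 1*(-22)))) = -1/(4*(-26 + (45 + 22))) = -1/(4*(-26 + 67)) = -1/4/41 = -1/4*1/41 = -1/164 ≈ -0.0060976)
B(V) = -1/164
-B(30) = -1*(-1/164) = 1/164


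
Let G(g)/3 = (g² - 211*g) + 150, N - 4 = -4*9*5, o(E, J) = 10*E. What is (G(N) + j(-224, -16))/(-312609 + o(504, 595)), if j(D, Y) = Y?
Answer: -204770/307569 ≈ -0.66577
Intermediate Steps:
N = -176 (N = 4 - 4*9*5 = 4 - 36*5 = 4 - 180 = -176)
G(g) = 450 - 633*g + 3*g² (G(g) = 3*((g² - 211*g) + 150) = 3*(150 + g² - 211*g) = 450 - 633*g + 3*g²)
(G(N) + j(-224, -16))/(-312609 + o(504, 595)) = ((450 - 633*(-176) + 3*(-176)²) - 16)/(-312609 + 10*504) = ((450 + 111408 + 3*30976) - 16)/(-312609 + 5040) = ((450 + 111408 + 92928) - 16)/(-307569) = (204786 - 16)*(-1/307569) = 204770*(-1/307569) = -204770/307569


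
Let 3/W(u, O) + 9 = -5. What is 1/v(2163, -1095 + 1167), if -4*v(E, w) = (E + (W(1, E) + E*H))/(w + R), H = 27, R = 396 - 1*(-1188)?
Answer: -30912/282631 ≈ -0.10937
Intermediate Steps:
W(u, O) = -3/14 (W(u, O) = 3/(-9 - 5) = 3/(-14) = 3*(-1/14) = -3/14)
R = 1584 (R = 396 + 1188 = 1584)
v(E, w) = -(-3/14 + 28*E)/(4*(1584 + w)) (v(E, w) = -(E + (-3/14 + E*27))/(4*(w + 1584)) = -(E + (-3/14 + 27*E))/(4*(1584 + w)) = -(-3/14 + 28*E)/(4*(1584 + w)))
1/v(2163, -1095 + 1167) = 1/((3 - 392*2163)/(56*(1584 + (-1095 + 1167)))) = 1/((3 - 847896)/(56*(1584 + 72))) = 1/((1/56)*(-847893)/1656) = 1/((1/56)*(1/1656)*(-847893)) = 1/(-282631/30912) = -30912/282631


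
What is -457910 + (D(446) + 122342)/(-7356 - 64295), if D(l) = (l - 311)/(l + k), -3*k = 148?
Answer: -7808739957057/17052938 ≈ -4.5791e+5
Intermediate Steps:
k = -148/3 (k = -1/3*148 = -148/3 ≈ -49.333)
D(l) = (-311 + l)/(-148/3 + l) (D(l) = (l - 311)/(l - 148/3) = (-311 + l)/(-148/3 + l))
-457910 + (D(446) + 122342)/(-7356 - 64295) = -457910 + (3*(-311 + 446)/(-148 + 3*446) + 122342)/(-7356 - 64295) = -457910 + (3*135/(-148 + 1338) + 122342)/(-71651) = -457910 + (3*135/1190 + 122342)*(-1/71651) = -457910 + (3*(1/1190)*135 + 122342)*(-1/71651) = -457910 + (81/238 + 122342)*(-1/71651) = -457910 + (29117477/238)*(-1/71651) = -457910 - 29117477/17052938 = -7808739957057/17052938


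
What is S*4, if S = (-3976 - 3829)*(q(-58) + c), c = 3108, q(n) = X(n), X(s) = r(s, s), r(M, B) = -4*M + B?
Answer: -102464040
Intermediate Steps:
r(M, B) = B - 4*M
X(s) = -3*s (X(s) = s - 4*s = -3*s)
q(n) = -3*n
S = -25616010 (S = (-3976 - 3829)*(-3*(-58) + 3108) = -7805*(174 + 3108) = -7805*3282 = -25616010)
S*4 = -25616010*4 = -102464040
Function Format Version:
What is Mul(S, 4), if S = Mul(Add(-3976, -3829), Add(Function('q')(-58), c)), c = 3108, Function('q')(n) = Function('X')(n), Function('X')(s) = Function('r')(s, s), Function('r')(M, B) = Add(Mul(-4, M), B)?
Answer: -102464040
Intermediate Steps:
Function('r')(M, B) = Add(B, Mul(-4, M))
Function('X')(s) = Mul(-3, s) (Function('X')(s) = Add(s, Mul(-4, s)) = Mul(-3, s))
Function('q')(n) = Mul(-3, n)
S = -25616010 (S = Mul(Add(-3976, -3829), Add(Mul(-3, -58), 3108)) = Mul(-7805, Add(174, 3108)) = Mul(-7805, 3282) = -25616010)
Mul(S, 4) = Mul(-25616010, 4) = -102464040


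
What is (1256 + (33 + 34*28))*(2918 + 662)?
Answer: 8022780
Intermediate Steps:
(1256 + (33 + 34*28))*(2918 + 662) = (1256 + (33 + 952))*3580 = (1256 + 985)*3580 = 2241*3580 = 8022780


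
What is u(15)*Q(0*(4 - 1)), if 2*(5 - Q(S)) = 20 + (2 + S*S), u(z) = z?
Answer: -90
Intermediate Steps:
Q(S) = -6 - S²/2 (Q(S) = 5 - (20 + (2 + S*S))/2 = 5 - (20 + (2 + S²))/2 = 5 - (22 + S²)/2 = 5 + (-11 - S²/2) = -6 - S²/2)
u(15)*Q(0*(4 - 1)) = 15*(-6 - (0*(4 - 1))²/2) = 15*(-6 - (0*3)²/2) = 15*(-6 - ½*0²) = 15*(-6 - ½*0) = 15*(-6 + 0) = 15*(-6) = -90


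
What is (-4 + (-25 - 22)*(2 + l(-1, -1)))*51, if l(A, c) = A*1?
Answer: -2601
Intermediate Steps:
l(A, c) = A
(-4 + (-25 - 22)*(2 + l(-1, -1)))*51 = (-4 + (-25 - 22)*(2 - 1))*51 = (-4 - 47*1)*51 = (-4 - 47)*51 = -51*51 = -2601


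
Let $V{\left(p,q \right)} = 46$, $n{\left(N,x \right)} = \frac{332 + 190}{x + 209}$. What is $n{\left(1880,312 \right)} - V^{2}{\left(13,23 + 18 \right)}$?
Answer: $- \frac{1101914}{521} \approx -2115.0$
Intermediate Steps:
$n{\left(N,x \right)} = \frac{522}{209 + x}$
$n{\left(1880,312 \right)} - V^{2}{\left(13,23 + 18 \right)} = \frac{522}{209 + 312} - 46^{2} = \frac{522}{521} - 2116 = - \frac{1101914}{521}$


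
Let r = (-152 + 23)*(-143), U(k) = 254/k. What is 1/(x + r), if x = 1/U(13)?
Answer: 254/4685551 ≈ 5.4209e-5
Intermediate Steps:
r = 18447 (r = -129*(-143) = 18447)
x = 13/254 (x = 1/(254/13) = 13/254 ≈ 0.051181)
1/(x + r) = 1/(13/254 + 18447) = 1/(4685551/254) = 254/4685551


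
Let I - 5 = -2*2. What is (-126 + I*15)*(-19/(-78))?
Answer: -703/26 ≈ -27.038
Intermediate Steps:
I = 1 (I = 5 - 2*2 = 5 - 4 = 1)
(-126 + I*15)*(-19/(-78)) = (-126 + 1*15)*(-19/(-78)) = (-126 + 15)*(-19*(-1/78)) = -111*19/78 = -703/26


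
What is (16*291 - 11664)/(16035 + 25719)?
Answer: -1168/6959 ≈ -0.16784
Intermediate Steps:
(16*291 - 11664)/(16035 + 25719) = (4656 - 11664)/41754 = -7008*1/41754 = -1168/6959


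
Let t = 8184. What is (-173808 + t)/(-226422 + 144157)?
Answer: 165624/82265 ≈ 2.0133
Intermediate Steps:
(-173808 + t)/(-226422 + 144157) = (-173808 + 8184)/(-226422 + 144157) = -165624/(-82265) = -165624*(-1/82265) = 165624/82265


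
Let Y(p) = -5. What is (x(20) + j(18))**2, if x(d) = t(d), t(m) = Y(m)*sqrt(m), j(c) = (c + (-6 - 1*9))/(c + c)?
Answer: 72001/144 - 5*sqrt(5)/3 ≈ 496.28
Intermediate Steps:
j(c) = (-15 + c)/(2*c) (j(c) = (c + (-6 - 9))/((2*c)) = (c - 15)*(1/(2*c)) = (-15 + c)*(1/(2*c)) = (-15 + c)/(2*c))
t(m) = -5*sqrt(m)
x(d) = -5*sqrt(d)
(x(20) + j(18))**2 = (-10*sqrt(5) + (1/2)*(-15 + 18)/18)**2 = (-10*sqrt(5) + (1/2)*(1/18)*3)**2 = (-10*sqrt(5) + 1/12)**2 = (1/12 - 10*sqrt(5))**2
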